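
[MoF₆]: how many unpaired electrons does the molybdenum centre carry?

Summing ligand charges against the 0 overall charge gives an oxidation state of +6 for molybdenum.
Group 6 minus oxidation state 6 gives a d⁰ configuration.
In an octahedral field the d⁰ configuration is t₂g⁰e_g⁰, giving 0 unpaired electrons.

0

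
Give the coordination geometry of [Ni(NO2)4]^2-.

Summing ligand charges against the −2 overall charge gives an oxidation state of +2 for nickel.
Group 10 minus oxidation state 2 gives a d⁸ configuration.
With 4 monodentate ligands the coordination number is 4.
Nitro (N-bound nitrite) is a strong-field ligand (high in the spectrochemical series).
A 3d d⁸ ion with strong-field ligands gains enough CFSE to favour square planar over tetrahedral.

square planar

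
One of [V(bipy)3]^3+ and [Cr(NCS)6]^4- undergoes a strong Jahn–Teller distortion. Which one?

[Cr(NCS)6]^4-

[V(bipy)3]^3+: Summing ligand charges against the +3 overall charge gives an oxidation state of +3 for vanadium. Group 5 minus oxidation state 3 gives a d² configuration. The d² configuration leaves the e_g set evenly filled (or empty) — no strong Jahn–Teller driving force.
[Cr(NCS)6]^4-: Ligand charges: each isothiocyanate is −1. With an overall charge of −4 the chromium centre must be in the +2 oxidation state. Chromium is a group-6 element; Cr(II) is therefore d⁴. Isothiocyanate is a weak-field ligand for a first-row metal, so the complex is high-spin. The t₂g³e_g¹ (high-spin) configuration has an unevenly filled e_g set; the Jahn–Teller theorem predicts a tetragonal distortion (typically axial elongation) to lift the degeneracy.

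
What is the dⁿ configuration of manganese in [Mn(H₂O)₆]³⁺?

d4

Ligand charges: water is neutral. With an overall charge of +3 the manganese centre must be in the +3 oxidation state.
Manganese is a group-7 element; Mn(III) is therefore d⁴.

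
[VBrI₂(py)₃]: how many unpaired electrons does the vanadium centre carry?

2

Each bromide is −1; each iodide is −1; pyridine is neutral; balancing the 0 overall charge requires V(III).
Group 5 minus oxidation state 3 gives a d² configuration.
In an octahedral field the d² configuration is t₂g²e_g⁰ (only one arrangement possible), giving 2 unpaired electrons.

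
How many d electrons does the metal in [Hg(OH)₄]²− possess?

d10

Each hydroxide is −1; balancing the −2 overall charge requires Hg(II).
Group 12 minus oxidation state 2 gives a d¹⁰ configuration.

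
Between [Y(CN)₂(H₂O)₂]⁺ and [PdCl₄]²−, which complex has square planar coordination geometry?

For [Y(CN)₂(H₂O)₂]⁺: Summing ligand charges against the +1 overall charge gives an oxidation state of +3 for yttrium. Y sits in group 3, so the d-electron count is 3 − 3 = 0. A d⁰ ion has no crystal-field stabilisation preference between square planar and tetrahedral, so four ligands adopt the sterically favoured tetrahedral geometry. → tetrahedral.
For [PdCl₄]²−: Ligand charges: each chloride is −1. With an overall charge of −2 the palladium centre must be in the +2 oxidation state. Palladium is a group-10 element; Pd(II) is therefore d⁸. A 4d d⁸ ion has a large crystal-field splitting; square planar leaves the high-energy d_{x²−y²} orbital empty and maximises CFSE. → square planar.

[PdCl₄]²−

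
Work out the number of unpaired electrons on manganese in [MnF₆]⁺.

Summing ligand charges against the +1 overall charge gives an oxidation state of +7 for manganese.
Mn sits in group 7, so the d-electron count is 7 − 7 = 0.
In an octahedral field the d⁰ configuration is t₂g⁰e_g⁰, giving 0 unpaired electrons.

0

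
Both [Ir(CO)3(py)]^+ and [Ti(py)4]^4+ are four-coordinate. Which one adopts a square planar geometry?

For [Ir(CO)3(py)]^+: Carbonyl is neutral; pyridine is neutral; balancing the +1 overall charge requires Ir(I). Group 9 minus oxidation state 1 gives a d⁸ configuration. A 5d d⁸ ion has a large crystal-field splitting; square planar leaves the high-energy d_{x²−y²} orbital empty and maximises CFSE. → square planar.
For [Ti(py)4]^4+: Ligand charges: pyridine is neutral. With an overall charge of +4 the titanium centre must be in the +4 oxidation state. Ti sits in group 4, so the d-electron count is 4 − 4 = 0. A d⁰ ion has no crystal-field stabilisation preference between square planar and tetrahedral, so four ligands adopt the sterically favoured tetrahedral geometry. → tetrahedral.

[Ir(CO)3(py)]^+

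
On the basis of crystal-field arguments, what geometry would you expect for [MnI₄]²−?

tetrahedral

Each iodide is −1; balancing the −2 overall charge requires Mn(II).
Group 7 minus oxidation state 2 gives a d⁵ configuration.
With 4 monodentate ligands the coordination number is 4.
Iodide is a weak-field ligand.
A high-spin d⁵ ion has zero CFSE in either geometry, so four ligands adopt the sterically favoured tetrahedral geometry.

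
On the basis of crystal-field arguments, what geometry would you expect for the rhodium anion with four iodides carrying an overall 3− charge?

Summing ligand charges against the −3 overall charge gives an oxidation state of +1 for rhodium.
Rhodium is a group-9 element; Rh(I) is therefore d⁸.
With 4 monodentate ligands the coordination number is 4.
A 4d d⁸ ion has a large crystal-field splitting; square planar leaves the high-energy d_{x²−y²} orbital empty and maximises CFSE.

square planar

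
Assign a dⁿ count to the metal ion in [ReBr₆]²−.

Summing ligand charges against the −2 overall charge gives an oxidation state of +4 for rhenium.
Group 7 minus oxidation state 4 gives a d³ configuration.

d³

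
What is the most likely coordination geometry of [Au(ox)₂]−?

Ligand charges: each oxalate is −2. With an overall charge of −1 the gold centre must be in the +3 oxidation state.
Au sits in group 11, so the d-electron count is 11 − 3 = 8.
Counting donor atoms: 2×oxalate (bidentate) → 4 donors. Coordination number = 4.
A 5d d⁸ ion has a large crystal-field splitting; square planar leaves the high-energy d_{x²−y²} orbital empty and maximises CFSE.

square planar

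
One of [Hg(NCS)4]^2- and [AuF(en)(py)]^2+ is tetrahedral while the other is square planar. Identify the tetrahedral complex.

[Hg(NCS)4]^2-

For [Hg(NCS)4]^2-: Each isothiocyanate is −1; balancing the −2 overall charge requires Hg(II). Mercury is a group-12 element; Hg(II) is therefore d¹⁰. A d¹⁰ ion has no crystal-field stabilisation preference between square planar and tetrahedral, so four ligands adopt the sterically favoured tetrahedral geometry. → tetrahedral.
For [AuF(en)(py)]^2+: Ligand charges: each fluoride is −1; ethylenediamine is neutral; pyridine is neutral. With an overall charge of +2 the gold centre must be in the +3 oxidation state. Gold is a group-11 element; Au(III) is therefore d⁸. A 5d d⁸ ion has a large crystal-field splitting; square planar leaves the high-energy d_{x²−y²} orbital empty and maximises CFSE. → square planar.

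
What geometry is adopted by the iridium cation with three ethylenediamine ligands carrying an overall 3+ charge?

octahedral

Ligand charges: ethylenediamine is neutral. With an overall charge of +3 the iridium centre must be in the +3 oxidation state.
Ir sits in group 9, so the d-electron count is 9 − 3 = 6.
Counting donor atoms: 3×ethylenediamine (bidentate) → 6 donors. Coordination number = 6.
Six donors around a single metal centre give an octahedral coordination sphere.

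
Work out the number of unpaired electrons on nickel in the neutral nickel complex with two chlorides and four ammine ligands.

Ligand charges: each chloride is −1; ammonia is neutral. With an overall charge of 0 the nickel centre must be in the +2 oxidation state.
Ni sits in group 10, so the d-electron count is 10 − 2 = 8.
In an octahedral field the d⁸ configuration is t₂g⁶e_g² (only one arrangement possible), giving 2 unpaired electrons.

2 unpaired electrons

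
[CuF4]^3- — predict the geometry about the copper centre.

Ligand charges: each fluoride is −1. With an overall charge of −3 the copper centre must be in the +1 oxidation state.
Group 11 minus oxidation state 1 gives a d¹⁰ configuration.
With 4 monodentate ligands the coordination number is 4.
A d¹⁰ ion has no crystal-field stabilisation preference between square planar and tetrahedral, so four ligands adopt the sterically favoured tetrahedral geometry.

tetrahedral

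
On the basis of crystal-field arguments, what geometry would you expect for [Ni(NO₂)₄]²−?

square planar

Ligand charges: each nitro (N-bound nitrite) is −1. With an overall charge of −2 the nickel centre must be in the +2 oxidation state.
Nickel is a group-10 element; Ni(II) is therefore d⁸.
With 4 monodentate ligands the coordination number is 4.
Nitro (N-bound nitrite) is a strong-field ligand (high in the spectrochemical series).
A 3d d⁸ ion with strong-field ligands gains enough CFSE to favour square planar over tetrahedral.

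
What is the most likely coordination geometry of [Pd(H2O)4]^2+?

Ligand charges: water is neutral. With an overall charge of +2 the palladium centre must be in the +2 oxidation state.
Group 10 minus oxidation state 2 gives a d⁸ configuration.
With 4 monodentate ligands the coordination number is 4.
A 4d d⁸ ion has a large crystal-field splitting; square planar leaves the high-energy d_{x²−y²} orbital empty and maximises CFSE.

square planar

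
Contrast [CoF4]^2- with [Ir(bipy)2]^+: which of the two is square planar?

[Ir(bipy)2]^+

For [CoF4]^2-: Ligand charges: each fluoride is −1. With an overall charge of −2 the cobalt centre must be in the +2 oxidation state. Co sits in group 9, so the d-electron count is 9 − 2 = 7. For a high-spin 3d d⁷ ion with weak-field ligands the small Δₜ gives little square-planar CFSE advantage, so four ligands adopt the sterically favoured tetrahedral geometry. → tetrahedral.
For [Ir(bipy)2]^+: 2,2′-bipyridine is neutral; balancing the +1 overall charge requires Ir(I). Ir sits in group 9, so the d-electron count is 9 − 1 = 8. A 5d d⁸ ion has a large crystal-field splitting; square planar leaves the high-energy d_{x²−y²} orbital empty and maximises CFSE. → square planar.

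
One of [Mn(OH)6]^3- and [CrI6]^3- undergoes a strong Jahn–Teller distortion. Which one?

[Mn(OH)6]^3-

[Mn(OH)6]^3-: Summing ligand charges against the −3 overall charge gives an oxidation state of +3 for manganese. Group 7 minus oxidation state 3 gives a d⁴ configuration. Hydroxide is a weak-field ligand for a first-row metal, so the complex is high-spin. The t₂g³e_g¹ (high-spin) configuration has an unevenly filled e_g set; the Jahn–Teller theorem predicts a tetragonal distortion (typically axial elongation) to lift the degeneracy.
[CrI6]^3-: Each iodide is −1; balancing the −3 overall charge requires Cr(III). Chromium is a group-6 element; Cr(III) is therefore d³. The d³ configuration leaves the e_g set evenly filled (or empty) — no strong Jahn–Teller driving force.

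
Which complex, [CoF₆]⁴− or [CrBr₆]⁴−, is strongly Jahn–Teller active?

[CoF₆]⁴−: Summing ligand charges against the −4 overall charge gives an oxidation state of +2 for cobalt. Cobalt is a group-9 element; Co(II) is therefore d⁷. Fluoride is a weak-field ligand for a first-row metal, so the complex is high-spin. The d⁷ configuration leaves the e_g set evenly filled (or empty) — no strong Jahn–Teller driving force.
[CrBr₆]⁴−: Summing ligand charges against the −4 overall charge gives an oxidation state of +2 for chromium. Group 6 minus oxidation state 2 gives a d⁴ configuration. Bromide is a weak-field ligand for a first-row metal, so the complex is high-spin. The t₂g³e_g¹ (high-spin) configuration has an unevenly filled e_g set; the Jahn–Teller theorem predicts a tetragonal distortion (typically axial elongation) to lift the degeneracy.

[CrBr₆]⁴−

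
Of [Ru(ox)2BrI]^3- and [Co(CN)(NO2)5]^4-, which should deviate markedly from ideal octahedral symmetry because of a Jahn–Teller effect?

[Ru(ox)2BrI]^3-: Ligand charges: each oxalate is −2; each bromide is −1; each iodide is −1. With an overall charge of −3 the ruthenium centre must be in the +3 oxidation state. Ruthenium is a group-8 element; Ru(III) is therefore d⁵. A 4d ion has a large Δₒ and is invariably low-spin. The d⁵ configuration leaves the e_g set evenly filled (or empty) — no strong Jahn–Teller driving force.
[Co(CN)(NO2)5]^4-: Ligand charges: each cyanide is −1; each nitro (N-bound nitrite) is −1. With an overall charge of −4 the cobalt centre must be in the +2 oxidation state. Co sits in group 9, so the d-electron count is 9 − 2 = 7. Cyanide and nitro (N-bound nitrite) are strong-field ligands (high in the spectrochemical series) for a first-row metal, so the complex is low-spin. The t₂g⁶e_g¹ (low-spin) configuration has an unevenly filled e_g set; the Jahn–Teller theorem predicts a tetragonal distortion (typically axial elongation) to lift the degeneracy.

[Co(CN)(NO2)5]^4-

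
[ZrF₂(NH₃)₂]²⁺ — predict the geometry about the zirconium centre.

tetrahedral

Each fluoride is −1; ammonia is neutral; balancing the +2 overall charge requires Zr(IV).
Zirconium is a group-4 element; Zr(IV) is therefore d⁰.
Coordination number: 4.
A d⁰ ion has no crystal-field stabilisation preference between square planar and tetrahedral, so four ligands adopt the sterically favoured tetrahedral geometry.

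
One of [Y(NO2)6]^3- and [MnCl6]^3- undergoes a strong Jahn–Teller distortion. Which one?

[MnCl6]^3-

[Y(NO2)6]^3-: Each nitro (N-bound nitrite) is −1; balancing the −3 overall charge requires Y(III). Y sits in group 3, so the d-electron count is 3 − 3 = 0. The d⁰ configuration leaves the e_g set evenly filled (or empty) — no strong Jahn–Teller driving force.
[MnCl6]^3-: Summing ligand charges against the −3 overall charge gives an oxidation state of +3 for manganese. Group 7 minus oxidation state 3 gives a d⁴ configuration. Chloride is a weak-field ligand for a first-row metal, so the complex is high-spin. The t₂g³e_g¹ (high-spin) configuration has an unevenly filled e_g set; the Jahn–Teller theorem predicts a tetragonal distortion (typically axial elongation) to lift the degeneracy.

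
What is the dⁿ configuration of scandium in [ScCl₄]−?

Each chloride is −1; balancing the −1 overall charge requires Sc(III).
Scandium is a group-3 element; Sc(III) is therefore d⁰.

d⁰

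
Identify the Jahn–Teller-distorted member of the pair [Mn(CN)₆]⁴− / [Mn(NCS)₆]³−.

[Mn(NCS)₆]³−

[Mn(CN)₆]⁴−: Summing ligand charges against the −4 overall charge gives an oxidation state of +2 for manganese. Mn sits in group 7, so the d-electron count is 7 − 2 = 5. Cyanide is a strong-field ligand (high in the spectrochemical series) for a first-row metal, so the complex is low-spin. The d⁵ configuration leaves the e_g set evenly filled (or empty) — no strong Jahn–Teller driving force.
[Mn(NCS)₆]³−: Each isothiocyanate is −1; balancing the −3 overall charge requires Mn(III). Mn sits in group 7, so the d-electron count is 7 − 3 = 4. Isothiocyanate is a weak-field ligand for a first-row metal, so the complex is high-spin. The t₂g³e_g¹ (high-spin) configuration has an unevenly filled e_g set; the Jahn–Teller theorem predicts a tetragonal distortion (typically axial elongation) to lift the degeneracy.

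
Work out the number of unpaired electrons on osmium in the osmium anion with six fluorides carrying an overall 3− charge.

1 unpaired electron

Ligand charges: each fluoride is −1. With an overall charge of −3 the osmium centre must be in the +3 oxidation state.
Group 8 minus oxidation state 3 gives a d⁵ configuration.
The spin state decides the count: a 5d ion has a large Δₒ and is invariably low-spin.
An octahedral low-spin d⁵ ion is t₂g⁵e_g⁰, giving 1 unpaired electron.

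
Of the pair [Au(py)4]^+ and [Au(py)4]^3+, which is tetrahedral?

[Au(py)4]^+

For [Au(py)4]^+: Pyridine is neutral; balancing the +1 overall charge requires Au(I). Au sits in group 11, so the d-electron count is 11 − 1 = 10. A d¹⁰ ion has no crystal-field stabilisation preference between square planar and tetrahedral, so four ligands adopt the sterically favoured tetrahedral geometry. → tetrahedral.
For [Au(py)4]^3+: Summing ligand charges against the +3 overall charge gives an oxidation state of +3 for gold. Au sits in group 11, so the d-electron count is 11 − 3 = 8. A 5d d⁸ ion has a large crystal-field splitting; square planar leaves the high-energy d_{x²−y²} orbital empty and maximises CFSE. → square planar.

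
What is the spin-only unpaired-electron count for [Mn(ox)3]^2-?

3

Summing ligand charges against the −2 overall charge gives an oxidation state of +4 for manganese.
Manganese is a group-7 element; Mn(IV) is therefore d³.
Counting donor atoms: 3×oxalate (bidentate) → 6 donors. Coordination number = 6.
In an octahedral field the d³ configuration is t₂g³e_g⁰ (only one arrangement possible), giving 3 unpaired electrons.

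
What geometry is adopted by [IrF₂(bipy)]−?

Ligand charges: each fluoride is −1; 2,2′-bipyridine is neutral. With an overall charge of −1 the iridium centre must be in the +1 oxidation state.
Group 9 minus oxidation state 1 gives a d⁸ configuration.
Counting donor atoms: 2×fluoride (monodentate) → 2 donors; 1×2,2′-bipyridine (bidentate) → 2 donors. Coordination number = 4.
A 5d d⁸ ion has a large crystal-field splitting; square planar leaves the high-energy d_{x²−y²} orbital empty and maximises CFSE.

square planar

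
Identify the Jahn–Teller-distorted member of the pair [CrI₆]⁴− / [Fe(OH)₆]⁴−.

[CrI₆]⁴−

[CrI₆]⁴−: Ligand charges: each iodide is −1. With an overall charge of −4 the chromium centre must be in the +2 oxidation state. Group 6 minus oxidation state 2 gives a d⁴ configuration. Iodide is a weak-field ligand for a first-row metal, so the complex is high-spin. The t₂g³e_g¹ (high-spin) configuration has an unevenly filled e_g set; the Jahn–Teller theorem predicts a tetragonal distortion (typically axial elongation) to lift the degeneracy.
[Fe(OH)₆]⁴−: Ligand charges: each hydroxide is −1. With an overall charge of −4 the iron centre must be in the +2 oxidation state. Iron is a group-8 element; Fe(II) is therefore d⁶. Hydroxide is a weak-field ligand for a first-row metal, so the complex is high-spin. The d⁶ configuration leaves the e_g set evenly filled (or empty) — no strong Jahn–Teller driving force.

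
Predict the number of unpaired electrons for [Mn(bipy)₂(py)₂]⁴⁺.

3

Summing ligand charges against the +4 overall charge gives an oxidation state of +4 for manganese.
Mn sits in group 7, so the d-electron count is 7 − 4 = 3.
Counting donor atoms: 2×2,2′-bipyridine (bidentate) → 4 donors; 2×pyridine (monodentate) → 2 donors. Coordination number = 6.
In an octahedral field the d³ configuration is t₂g³e_g⁰ (only one arrangement possible), giving 3 unpaired electrons.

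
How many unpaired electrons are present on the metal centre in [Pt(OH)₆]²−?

0

Ligand charges: each hydroxide is −1. With an overall charge of −2 the platinum centre must be in the +4 oxidation state.
Pt sits in group 10, so the d-electron count is 10 − 4 = 6.
The spin state decides the count: a 5d ion has a large Δₒ and is invariably low-spin.
An octahedral low-spin d⁶ ion is t₂g⁶e_g⁰, giving 0 unpaired electrons.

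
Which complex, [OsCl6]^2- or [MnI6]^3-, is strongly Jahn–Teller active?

[MnI6]^3-

[OsCl6]^2-: Ligand charges: each chloride is −1. With an overall charge of −2 the osmium centre must be in the +4 oxidation state. Group 8 minus oxidation state 4 gives a d⁴ configuration. A 5d ion has a large Δₒ and is invariably low-spin. The d⁴ configuration leaves the e_g set evenly filled (or empty) — no strong Jahn–Teller driving force.
[MnI6]^3-: Summing ligand charges against the −3 overall charge gives an oxidation state of +3 for manganese. Mn sits in group 7, so the d-electron count is 7 − 3 = 4. Iodide is a weak-field ligand for a first-row metal, so the complex is high-spin. The t₂g³e_g¹ (high-spin) configuration has an unevenly filled e_g set; the Jahn–Teller theorem predicts a tetragonal distortion (typically axial elongation) to lift the degeneracy.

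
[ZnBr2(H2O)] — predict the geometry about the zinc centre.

trigonal planar

Each bromide is −1; water is neutral; balancing the 0 overall charge requires Zn(II).
Zn sits in group 12, so the d-electron count is 12 − 2 = 10.
With 3 monodentate ligands the coordination number is 3.
Three ligands around a d¹⁰ centre minimise repulsion in a trigonal-planar arrangement.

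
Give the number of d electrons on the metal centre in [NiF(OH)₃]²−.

Summing ligand charges against the −2 overall charge gives an oxidation state of +2 for nickel.
Nickel is a group-10 element; Ni(II) is therefore d⁸.

d8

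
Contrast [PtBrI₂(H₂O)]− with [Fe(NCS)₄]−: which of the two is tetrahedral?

[Fe(NCS)₄]−

For [PtBrI₂(H₂O)]−: Each bromide is −1; each iodide is −1; water is neutral; balancing the −1 overall charge requires Pt(II). Group 10 minus oxidation state 2 gives a d⁸ configuration. A 5d d⁸ ion has a large crystal-field splitting; square planar leaves the high-energy d_{x²−y²} orbital empty and maximises CFSE. → square planar.
For [Fe(NCS)₄]−: Summing ligand charges against the −1 overall charge gives an oxidation state of +3 for iron. Fe sits in group 8, so the d-electron count is 8 − 3 = 5. A high-spin d⁵ ion has zero CFSE in either geometry, so four ligands adopt the sterically favoured tetrahedral geometry. → tetrahedral.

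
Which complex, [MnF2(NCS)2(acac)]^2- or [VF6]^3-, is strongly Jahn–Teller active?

[MnF2(NCS)2(acac)]^2-: Ligand charges: each fluoride is −1; each isothiocyanate is −1; each acetylacetonate is −1. With an overall charge of −2 the manganese centre must be in the +3 oxidation state. Mn sits in group 7, so the d-electron count is 7 − 3 = 4. Acetylacetonate, fluoride, and isothiocyanate are weak-field ligands for a first-row metal, so the complex is high-spin. The t₂g³e_g¹ (high-spin) configuration has an unevenly filled e_g set; the Jahn–Teller theorem predicts a tetragonal distortion (typically axial elongation) to lift the degeneracy.
[VF6]^3-: Summing ligand charges against the −3 overall charge gives an oxidation state of +3 for vanadium. V sits in group 5, so the d-electron count is 5 − 3 = 2. The d² configuration leaves the e_g set evenly filled (or empty) — no strong Jahn–Teller driving force.

[MnF2(NCS)2(acac)]^2-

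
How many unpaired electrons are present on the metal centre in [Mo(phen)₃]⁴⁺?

1,10-phenanthroline is neutral; balancing the +4 overall charge requires Mo(IV).
Mo sits in group 6, so the d-electron count is 6 − 4 = 2.
Counting donor atoms: 3×1,10-phenanthroline (bidentate) → 6 donors. Coordination number = 6.
In an octahedral field the d² configuration is t₂g²e_g⁰ (only one arrangement possible), giving 2 unpaired electrons.

2 unpaired electrons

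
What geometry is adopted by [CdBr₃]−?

Summing ligand charges against the −1 overall charge gives an oxidation state of +2 for cadmium.
Cadmium is a group-12 element; Cd(II) is therefore d¹⁰.
With 3 monodentate ligands the coordination number is 3.
Three ligands around a d¹⁰ centre minimise repulsion in a trigonal-planar arrangement.

trigonal planar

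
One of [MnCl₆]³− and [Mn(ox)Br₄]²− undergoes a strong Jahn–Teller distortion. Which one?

[MnCl₆]³−

[MnCl₆]³−: Ligand charges: each chloride is −1. With an overall charge of −3 the manganese centre must be in the +3 oxidation state. Mn sits in group 7, so the d-electron count is 7 − 3 = 4. Chloride is a weak-field ligand for a first-row metal, so the complex is high-spin. The t₂g³e_g¹ (high-spin) configuration has an unevenly filled e_g set; the Jahn–Teller theorem predicts a tetragonal distortion (typically axial elongation) to lift the degeneracy.
[Mn(ox)Br₄]²−: Summing ligand charges against the −2 overall charge gives an oxidation state of +4 for manganese. Manganese is a group-7 element; Mn(IV) is therefore d³. The d³ configuration leaves the e_g set evenly filled (or empty) — no strong Jahn–Teller driving force.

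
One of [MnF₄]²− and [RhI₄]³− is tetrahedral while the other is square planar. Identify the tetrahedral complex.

[MnF₄]²−

For [MnF₄]²−: Each fluoride is −1; balancing the −2 overall charge requires Mn(II). Mn sits in group 7, so the d-electron count is 7 − 2 = 5. A high-spin d⁵ ion has zero CFSE in either geometry, so four ligands adopt the sterically favoured tetrahedral geometry. → tetrahedral.
For [RhI₄]³−: Summing ligand charges against the −3 overall charge gives an oxidation state of +1 for rhodium. Rhodium is a group-9 element; Rh(I) is therefore d⁸. A 4d d⁸ ion has a large crystal-field splitting; square planar leaves the high-energy d_{x²−y²} orbital empty and maximises CFSE. → square planar.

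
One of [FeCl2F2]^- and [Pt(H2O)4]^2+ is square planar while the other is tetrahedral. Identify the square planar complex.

[Pt(H2O)4]^2+

For [FeCl2F2]^-: Summing ligand charges against the −1 overall charge gives an oxidation state of +3 for iron. Iron is a group-8 element; Fe(III) is therefore d⁵. A high-spin d⁵ ion has zero CFSE in either geometry, so four ligands adopt the sterically favoured tetrahedral geometry. → tetrahedral.
For [Pt(H2O)4]^2+: Ligand charges: water is neutral. With an overall charge of +2 the platinum centre must be in the +2 oxidation state. Platinum is a group-10 element; Pt(II) is therefore d⁸. A 5d d⁸ ion has a large crystal-field splitting; square planar leaves the high-energy d_{x²−y²} orbital empty and maximises CFSE. → square planar.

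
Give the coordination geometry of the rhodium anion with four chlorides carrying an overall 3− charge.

square planar

Summing ligand charges against the −3 overall charge gives an oxidation state of +1 for rhodium.
Group 9 minus oxidation state 1 gives a d⁸ configuration.
With 4 monodentate ligands the coordination number is 4.
A 4d d⁸ ion has a large crystal-field splitting; square planar leaves the high-energy d_{x²−y²} orbital empty and maximises CFSE.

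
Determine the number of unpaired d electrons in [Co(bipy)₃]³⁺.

0

Summing ligand charges against the +3 overall charge gives an oxidation state of +3 for cobalt.
Co sits in group 9, so the d-electron count is 9 − 3 = 6.
Counting donor atoms: 3×2,2′-bipyridine (bidentate) → 6 donors. Coordination number = 6.
The spin state decides the count: Co(III) has an exceptionally large octahedral splitting and is low-spin with essentially every ligand except fluoride.
An octahedral low-spin d⁶ ion is t₂g⁶e_g⁰, giving 0 unpaired electrons.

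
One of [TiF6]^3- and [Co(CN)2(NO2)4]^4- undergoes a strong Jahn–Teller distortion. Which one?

[TiF6]^3-: Summing ligand charges against the −3 overall charge gives an oxidation state of +3 for titanium. Ti sits in group 4, so the d-electron count is 4 − 3 = 1. The d¹ configuration leaves the e_g set evenly filled (or empty) — no strong Jahn–Teller driving force.
[Co(CN)2(NO2)4]^4-: Ligand charges: each cyanide is −1; each nitro (N-bound nitrite) is −1. With an overall charge of −4 the cobalt centre must be in the +2 oxidation state. Group 9 minus oxidation state 2 gives a d⁷ configuration. Cyanide and nitro (N-bound nitrite) are strong-field ligands (high in the spectrochemical series) for a first-row metal, so the complex is low-spin. The t₂g⁶e_g¹ (low-spin) configuration has an unevenly filled e_g set; the Jahn–Teller theorem predicts a tetragonal distortion (typically axial elongation) to lift the degeneracy.

[Co(CN)2(NO2)4]^4-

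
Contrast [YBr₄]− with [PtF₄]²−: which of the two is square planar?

For [YBr₄]−: Each bromide is −1; balancing the −1 overall charge requires Y(III). Yttrium is a group-3 element; Y(III) is therefore d⁰. A d⁰ ion has no crystal-field stabilisation preference between square planar and tetrahedral, so four ligands adopt the sterically favoured tetrahedral geometry. → tetrahedral.
For [PtF₄]²−: Summing ligand charges against the −2 overall charge gives an oxidation state of +2 for platinum. Pt sits in group 10, so the d-electron count is 10 − 2 = 8. A 5d d⁸ ion has a large crystal-field splitting; square planar leaves the high-energy d_{x²−y²} orbital empty and maximises CFSE. → square planar.

[PtF₄]²−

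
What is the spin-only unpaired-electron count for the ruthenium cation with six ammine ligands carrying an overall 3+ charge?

Ligand charges: ammonia is neutral. With an overall charge of +3 the ruthenium centre must be in the +3 oxidation state.
Ru sits in group 8, so the d-electron count is 8 − 3 = 5.
The spin state decides the count: a 4d ion has a large Δₒ and is invariably low-spin.
An octahedral low-spin d⁵ ion is t₂g⁵e_g⁰, giving 1 unpaired electron.

1 unpaired electron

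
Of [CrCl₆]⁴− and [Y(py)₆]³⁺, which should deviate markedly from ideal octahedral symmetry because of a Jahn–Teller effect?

[CrCl₆]⁴−: Each chloride is −1; balancing the −4 overall charge requires Cr(II). Cr sits in group 6, so the d-electron count is 6 − 2 = 4. Chloride is a weak-field ligand for a first-row metal, so the complex is high-spin. The t₂g³e_g¹ (high-spin) configuration has an unevenly filled e_g set; the Jahn–Teller theorem predicts a tetragonal distortion (typically axial elongation) to lift the degeneracy.
[Y(py)₆]³⁺: Pyridine is neutral; balancing the +3 overall charge requires Y(III). Group 3 minus oxidation state 3 gives a d⁰ configuration. The d⁰ configuration leaves the e_g set evenly filled (or empty) — no strong Jahn–Teller driving force.

[CrCl₆]⁴−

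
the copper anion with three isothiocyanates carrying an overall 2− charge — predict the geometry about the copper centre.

trigonal planar

Ligand charges: each isothiocyanate is −1. With an overall charge of −2 the copper centre must be in the +1 oxidation state.
Cu sits in group 11, so the d-electron count is 11 − 1 = 10.
With 3 monodentate ligands the coordination number is 3.
Three ligands around a d¹⁰ centre minimise repulsion in a trigonal-planar arrangement.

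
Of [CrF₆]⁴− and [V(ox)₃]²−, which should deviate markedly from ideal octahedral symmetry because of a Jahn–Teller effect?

[CrF₆]⁴−

[CrF₆]⁴−: Ligand charges: each fluoride is −1. With an overall charge of −4 the chromium centre must be in the +2 oxidation state. Chromium is a group-6 element; Cr(II) is therefore d⁴. Fluoride is a weak-field ligand for a first-row metal, so the complex is high-spin. The t₂g³e_g¹ (high-spin) configuration has an unevenly filled e_g set; the Jahn–Teller theorem predicts a tetragonal distortion (typically axial elongation) to lift the degeneracy.
[V(ox)₃]²−: Summing ligand charges against the −2 overall charge gives an oxidation state of +4 for vanadium. Vanadium is a group-5 element; V(IV) is therefore d¹. The d¹ configuration leaves the e_g set evenly filled (or empty) — no strong Jahn–Teller driving force.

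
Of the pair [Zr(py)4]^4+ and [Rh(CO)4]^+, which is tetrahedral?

For [Zr(py)4]^4+: Summing ligand charges against the +4 overall charge gives an oxidation state of +4 for zirconium. Zr sits in group 4, so the d-electron count is 4 − 4 = 0. A d⁰ ion has no crystal-field stabilisation preference between square planar and tetrahedral, so four ligands adopt the sterically favoured tetrahedral geometry. → tetrahedral.
For [Rh(CO)4]^+: Carbonyl is neutral; balancing the +1 overall charge requires Rh(I). Rhodium is a group-9 element; Rh(I) is therefore d⁸. A 4d d⁸ ion has a large crystal-field splitting; square planar leaves the high-energy d_{x²−y²} orbital empty and maximises CFSE. → square planar.

[Zr(py)4]^4+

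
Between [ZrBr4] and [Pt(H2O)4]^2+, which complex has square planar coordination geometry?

[Pt(H2O)4]^2+

For [ZrBr4]: Summing ligand charges against the 0 overall charge gives an oxidation state of +4 for zirconium. Group 4 minus oxidation state 4 gives a d⁰ configuration. A d⁰ ion has no crystal-field stabilisation preference between square planar and tetrahedral, so four ligands adopt the sterically favoured tetrahedral geometry. → tetrahedral.
For [Pt(H2O)4]^2+: Ligand charges: water is neutral. With an overall charge of +2 the platinum centre must be in the +2 oxidation state. Pt sits in group 10, so the d-electron count is 10 − 2 = 8. A 5d d⁸ ion has a large crystal-field splitting; square planar leaves the high-energy d_{x²−y²} orbital empty and maximises CFSE. → square planar.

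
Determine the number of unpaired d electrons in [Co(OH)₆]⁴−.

3 unpaired electrons

Summing ligand charges against the −4 overall charge gives an oxidation state of +2 for cobalt.
Group 9 minus oxidation state 2 gives a d⁷ configuration.
The spin state decides the count: Hydroxide is a weak-field ligand for a first-row metal, so the complex is high-spin.
An octahedral high-spin d⁷ ion is t₂g⁵e_g², giving 3 unpaired electrons.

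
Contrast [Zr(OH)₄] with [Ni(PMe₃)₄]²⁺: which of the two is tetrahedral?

[Zr(OH)₄]

For [Zr(OH)₄]: Summing ligand charges against the 0 overall charge gives an oxidation state of +4 for zirconium. Zirconium is a group-4 element; Zr(IV) is therefore d⁰. A d⁰ ion has no crystal-field stabilisation preference between square planar and tetrahedral, so four ligands adopt the sterically favoured tetrahedral geometry. → tetrahedral.
For [Ni(PMe₃)₄]²⁺: Trimethylphosphine is neutral; balancing the +2 overall charge requires Ni(II). Group 10 minus oxidation state 2 gives a d⁸ configuration. Trimethylphosphine is a strong-field ligand (high in the spectrochemical series). A 3d d⁸ ion with strong-field ligands gains enough CFSE to favour square planar over tetrahedral. → square planar.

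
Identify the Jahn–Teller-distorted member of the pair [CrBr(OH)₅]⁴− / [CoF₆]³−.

[CrBr(OH)₅]⁴−: Each bromide is −1; each hydroxide is −1; balancing the −4 overall charge requires Cr(II). Group 6 minus oxidation state 2 gives a d⁴ configuration. Bromide and hydroxide are weak-field ligands for a first-row metal, so the complex is high-spin. The t₂g³e_g¹ (high-spin) configuration has an unevenly filled e_g set; the Jahn–Teller theorem predicts a tetragonal distortion (typically axial elongation) to lift the degeneracy.
[CoF₆]³−: Summing ligand charges against the −3 overall charge gives an oxidation state of +3 for cobalt. Group 9 minus oxidation state 3 gives a d⁶ configuration. Fluoride is the one ligand weak enough to leave Co(III) high-spin — [CoF₆]³⁻ is the classic exception. The d⁶ configuration leaves the e_g set evenly filled (or empty) — no strong Jahn–Teller driving force.

[CrBr(OH)₅]⁴−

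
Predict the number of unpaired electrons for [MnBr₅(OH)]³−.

4

Summing ligand charges against the −3 overall charge gives an oxidation state of +3 for manganese.
Manganese is a group-7 element; Mn(III) is therefore d⁴.
The spin state decides the count: Bromide and hydroxide are weak-field ligands for a first-row metal, so the complex is high-spin.
An octahedral high-spin d⁴ ion is t₂g³e_g¹, giving 4 unpaired electrons.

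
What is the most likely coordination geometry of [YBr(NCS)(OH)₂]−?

tetrahedral

Ligand charges: each bromide is −1; each isothiocyanate is −1; each hydroxide is −1. With an overall charge of −1 the yttrium centre must be in the +3 oxidation state.
Yttrium is a group-3 element; Y(III) is therefore d⁰.
With 4 monodentate ligands the coordination number is 4.
A d⁰ ion has no crystal-field stabilisation preference between square planar and tetrahedral, so four ligands adopt the sterically favoured tetrahedral geometry.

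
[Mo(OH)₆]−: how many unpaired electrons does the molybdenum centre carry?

Summing ligand charges against the −1 overall charge gives an oxidation state of +5 for molybdenum.
Group 6 minus oxidation state 5 gives a d¹ configuration.
In an octahedral field the d¹ configuration is t₂g¹e_g⁰ (only one arrangement possible), giving 1 unpaired electron.

1 unpaired electron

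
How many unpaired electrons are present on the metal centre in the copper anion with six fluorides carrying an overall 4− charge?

Summing ligand charges against the −4 overall charge gives an oxidation state of +2 for copper.
Cu sits in group 11, so the d-electron count is 11 − 2 = 9.
In an octahedral field the d⁹ configuration is t₂g⁶e_g³ (only one arrangement possible), giving 1 unpaired electron.

1 unpaired electron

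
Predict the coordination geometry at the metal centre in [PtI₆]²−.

octahedral

Ligand charges: each iodide is −1. With an overall charge of −2 the platinum centre must be in the +4 oxidation state.
Platinum is a group-10 element; Pt(IV) is therefore d⁶.
With 6 monodentate ligands the coordination number is 6.
Six donors around a single metal centre give an octahedral coordination sphere.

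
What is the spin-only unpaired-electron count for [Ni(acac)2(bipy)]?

2 unpaired electrons

Ligand charges: each acetylacetonate is −1; 2,2′-bipyridine is neutral. With an overall charge of 0 the nickel centre must be in the +2 oxidation state.
Nickel is a group-10 element; Ni(II) is therefore d⁸.
Counting donor atoms: 2×acetylacetonate (bidentate) → 4 donors; 1×2,2′-bipyridine (bidentate) → 2 donors. Coordination number = 6.
In an octahedral field the d⁸ configuration is t₂g⁶e_g² (only one arrangement possible), giving 2 unpaired electrons.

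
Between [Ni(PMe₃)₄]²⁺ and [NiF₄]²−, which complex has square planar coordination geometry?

[Ni(PMe₃)₄]²⁺

For [Ni(PMe₃)₄]²⁺: Trimethylphosphine is neutral; balancing the +2 overall charge requires Ni(II). Ni sits in group 10, so the d-electron count is 10 − 2 = 8. Trimethylphosphine is a strong-field ligand (high in the spectrochemical series). A 3d d⁸ ion with strong-field ligands gains enough CFSE to favour square planar over tetrahedral. → square planar.
For [NiF₄]²−: Ligand charges: each fluoride is −1. With an overall charge of −2 the nickel centre must be in the +2 oxidation state. Ni sits in group 10, so the d-electron count is 10 − 2 = 8. Fluoride is a weak-field ligand. With weak-field ligands the CFSE gain from square planar is small, so a 3d d⁸ ion takes the sterically preferred tetrahedral geometry. → tetrahedral.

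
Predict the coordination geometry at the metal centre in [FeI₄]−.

tetrahedral

Summing ligand charges against the −1 overall charge gives an oxidation state of +3 for iron.
Iron is a group-8 element; Fe(III) is therefore d⁵.
Coordination number: 4.
Iodide is a weak-field ligand.
A high-spin d⁵ ion has zero CFSE in either geometry, so four ligands adopt the sterically favoured tetrahedral geometry.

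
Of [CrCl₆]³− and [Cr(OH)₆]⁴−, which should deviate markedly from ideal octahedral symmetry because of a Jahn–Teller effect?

[Cr(OH)₆]⁴−

[CrCl₆]³−: Summing ligand charges against the −3 overall charge gives an oxidation state of +3 for chromium. Chromium is a group-6 element; Cr(III) is therefore d³. The d³ configuration leaves the e_g set evenly filled (or empty) — no strong Jahn–Teller driving force.
[Cr(OH)₆]⁴−: Ligand charges: each hydroxide is −1. With an overall charge of −4 the chromium centre must be in the +2 oxidation state. Cr sits in group 6, so the d-electron count is 6 − 2 = 4. Hydroxide is a weak-field ligand for a first-row metal, so the complex is high-spin. The t₂g³e_g¹ (high-spin) configuration has an unevenly filled e_g set; the Jahn–Teller theorem predicts a tetragonal distortion (typically axial elongation) to lift the degeneracy.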